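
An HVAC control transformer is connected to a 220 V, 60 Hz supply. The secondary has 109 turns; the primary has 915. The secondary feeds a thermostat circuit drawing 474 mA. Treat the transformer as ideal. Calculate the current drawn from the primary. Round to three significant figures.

I_p ≈ 0.0565 A

For an ideal transformer I_p N_p = I_s N_s, so I_p = 0.474 × 109/915 = 0.0565 A.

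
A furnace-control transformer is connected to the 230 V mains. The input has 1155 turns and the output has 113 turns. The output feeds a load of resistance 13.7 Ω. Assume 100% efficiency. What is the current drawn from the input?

I_in ≈ 0.161 A

V_out = V_in × N_out/N_in = 230 × 113/1155 = 22.502 V.
I_out = V_out/R = 22.502/13.7 = 1.6425 A.
For an ideal transformer I_in N_in = I_out N_out, so I_in = 1.6425 × 113/1155 = 0.161 A.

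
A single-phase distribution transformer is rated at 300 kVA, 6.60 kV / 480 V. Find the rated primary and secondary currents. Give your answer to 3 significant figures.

I_p = S/V_p = 300000/6600 = 45.5 A.
I_s = S/V_s = 300000/480 = 625 A.

I_p ≈ 45.5 A, I_s ≈ 625 A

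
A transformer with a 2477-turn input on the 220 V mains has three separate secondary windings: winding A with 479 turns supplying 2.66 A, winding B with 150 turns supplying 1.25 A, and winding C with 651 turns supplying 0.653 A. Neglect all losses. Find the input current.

V_A = 220 × 479/2477 = 42.543 V; V_B = 220 × 150/2477 = 13.323 V; V_C = 220 × 651/2477 = 57.820 V.
P_out = V_A I_A + V_B I_B + V_C I_C = 42.543×2.66 + 13.323×1.25 + 57.820×0.653 = 113.17 + 16.653 + 37.756 = 167.58 W.
Ideal ⇒ P_in = P_out, so I_in = P_out/V_in = 167.58/220 = 0.762 A.

I_in ≈ 0.762 A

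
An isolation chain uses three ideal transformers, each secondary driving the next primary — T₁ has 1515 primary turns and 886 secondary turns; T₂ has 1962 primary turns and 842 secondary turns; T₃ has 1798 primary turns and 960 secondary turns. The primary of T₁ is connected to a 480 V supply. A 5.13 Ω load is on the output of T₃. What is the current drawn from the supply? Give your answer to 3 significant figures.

After T₁: V = 480.00 × 886/1515 = 280.71 V.
After T₂: V = 280.71 × 842/1962 = 120.47 V.
After T₃: V = 120.47 × 960/1798 = 64.322 V.
I_load = 64.322/5.13 = 12.538 A, so P_out = 64.322 × 12.538 = 806.49 W.
All ideal ⇒ P_in = P_out, so I_supply = 806.49/480 = 1.68 A.

I_supply ≈ 1.68 A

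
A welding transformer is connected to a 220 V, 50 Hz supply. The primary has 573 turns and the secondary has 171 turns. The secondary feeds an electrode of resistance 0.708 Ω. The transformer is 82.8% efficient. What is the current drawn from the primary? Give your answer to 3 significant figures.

I_p ≈ 33.4 A

V_s = 220 × 171/573 = 65.654 V.
I_s = V_s/R = 65.654/0.708 = 92.732 A.
P_out = V_s I_s = 65.654 × 92.732 = 6088.3 W.
P_in = P_out/η = 6088.3/0.828 = 7353.0 W.
I_p = P_in/V_p = 7353.0/220 = 33.4 A.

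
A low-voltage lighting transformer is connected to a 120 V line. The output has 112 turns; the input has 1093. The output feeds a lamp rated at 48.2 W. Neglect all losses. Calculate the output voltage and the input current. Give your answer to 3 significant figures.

V_out ≈ 12.3 V, I_in ≈ 0.402 A

V_out = V_in × N_out/N_in = 120 × 112/1093 = 12.296 V.
I_out = P/V_out = 48.2/12.296 = 3.9198 A.
I_in = I_out × N_out/N_in = 3.9198 × 112/1093 = 0.402 A.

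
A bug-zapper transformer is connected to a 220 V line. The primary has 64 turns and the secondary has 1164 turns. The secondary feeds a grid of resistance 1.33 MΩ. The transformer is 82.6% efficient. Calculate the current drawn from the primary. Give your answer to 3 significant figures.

I_p ≈ 0.0662 A

V_s = 220 × 1164/64 = 4001.2 V.
I_s = V_s/R = 4001.2/(1.33×10^6) = 0.0030085 A.
P_out = V_s I_s = 4001.2 × 0.0030085 = 12.038 W.
P_in = P_out/η = 12.038/0.826 = 14.573 W.
I_p = P_in/V_p = 14.573/220 = 0.0662 A.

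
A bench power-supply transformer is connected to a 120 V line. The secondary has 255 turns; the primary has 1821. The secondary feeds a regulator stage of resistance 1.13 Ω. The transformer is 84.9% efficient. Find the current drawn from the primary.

I_p ≈ 2.45 A

V_s = 120 × 255/1821 = 16.804 V.
I_s = V_s/R = 16.804/1.13 = 14.871 A.
P_out = V_s I_s = 16.804 × 14.871 = 249.89 W.
P_in = P_out/η = 249.89/0.849 = 294.33 W.
I_p = P_in/V_p = 294.33/120 = 2.45 A.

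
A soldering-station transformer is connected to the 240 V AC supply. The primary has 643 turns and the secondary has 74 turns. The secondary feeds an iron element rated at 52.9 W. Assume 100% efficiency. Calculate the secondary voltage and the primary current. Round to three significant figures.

V_s ≈ 27.6 V, I_p ≈ 0.220 A

V_s = V_p × N_s/N_p = 240 × 74/643 = 27.621 V.
I_s = P/V_s = 52.9/27.621 = 1.9152 A.
I_p = I_s × N_s/N_p = 1.9152 × 74/643 = 0.220 A.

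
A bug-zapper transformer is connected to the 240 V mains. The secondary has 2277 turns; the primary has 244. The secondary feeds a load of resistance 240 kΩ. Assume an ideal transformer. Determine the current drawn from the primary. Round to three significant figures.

V_s = V_p × N_s/N_p = 240 × 2277/244 = 2239.7 V.
I_s = V_s/R = 2239.7/240000 = 0.0093320 A.
For an ideal transformer I_p N_p = I_s N_s, so I_p = 0.0093320 × 2277/244 = 0.0871 A.

I_p ≈ 0.0871 A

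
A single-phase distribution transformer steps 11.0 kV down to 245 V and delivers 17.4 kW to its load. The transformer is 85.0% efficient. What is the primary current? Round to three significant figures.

I_p ≈ 1.86 A

P_in = P_out/η = 17400/0.850 = 20471 W.
I_p = P_in/V_p = 20471/11000 = 1.86 A.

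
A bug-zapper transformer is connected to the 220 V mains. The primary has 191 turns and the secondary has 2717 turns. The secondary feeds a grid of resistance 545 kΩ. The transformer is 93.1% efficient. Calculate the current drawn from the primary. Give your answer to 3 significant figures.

V_s = 220 × 2717/191 = 3129.5 V.
I_s = V_s/R = 3129.5/545000 = 0.0057423 A.
P_out = V_s I_s = 3129.5 × 0.0057423 = 17.971 W.
P_in = P_out/η = 17.971/0.931 = 19.302 W.
I_p = P_in/V_p = 19.302/220 = 0.0877 A.

I_p ≈ 0.0877 A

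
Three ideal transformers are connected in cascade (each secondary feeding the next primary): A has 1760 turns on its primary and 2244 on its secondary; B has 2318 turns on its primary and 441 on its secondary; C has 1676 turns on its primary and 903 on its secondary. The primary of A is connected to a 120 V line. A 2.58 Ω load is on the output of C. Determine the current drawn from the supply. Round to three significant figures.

I_supply ≈ 0.794 A

After A: V = 120.00 × 2244/1760 = 153.00 V.
After B: V = 153.00 × 441/2318 = 29.108 V.
After C: V = 29.108 × 903/1676 = 15.683 V.
I_load = 15.683/2.58 = 6.0787 A, so P_out = 15.683 × 6.0787 = 95.332 W.
All ideal ⇒ P_in = P_out, so I_supply = 95.332/120 = 0.794 A.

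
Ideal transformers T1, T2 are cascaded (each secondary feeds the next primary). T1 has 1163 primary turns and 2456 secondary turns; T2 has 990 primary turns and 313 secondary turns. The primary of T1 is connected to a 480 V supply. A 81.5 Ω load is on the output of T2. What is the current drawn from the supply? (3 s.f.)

I_supply ≈ 2.63 A

Secondary of T1: V = 480.00 × 2456/1163 = 1013.7 V.
Secondary of T2: V = 1013.7 × 313/990 = 320.48 V.
I_load = 320.48/81.5 = 3.9323 A, so P_out = 320.48 × 3.9323 = 1260.2 W.
All ideal ⇒ P_in = P_out, so I_supply = 1260.2/480 = 2.63 A.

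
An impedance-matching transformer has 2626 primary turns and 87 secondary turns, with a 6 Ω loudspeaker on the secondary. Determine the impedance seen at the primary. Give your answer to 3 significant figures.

Z_p ≈ 5470 Ω

Z_p = (N_p/N_s)² × Z_s = (2626/87)² × 6 = 5470 Ω.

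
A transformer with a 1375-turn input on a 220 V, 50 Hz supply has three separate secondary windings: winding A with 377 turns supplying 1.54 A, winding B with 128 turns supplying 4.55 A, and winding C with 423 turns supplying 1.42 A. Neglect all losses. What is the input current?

I_in ≈ 1.28 A

V_A = 220 × 377/1375 = 60.320 V; V_B = 220 × 128/1375 = 20.480 V; V_C = 220 × 423/1375 = 67.680 V.
P_out = V_A I_A + V_B I_B + V_C I_C = 60.320×1.54 + 20.480×4.55 + 67.680×1.42 = 92.893 + 93.184 + 96.106 = 282.18 W.
Ideal ⇒ P_in = P_out, so I_in = P_out/V_in = 282.18/220 = 1.28 A.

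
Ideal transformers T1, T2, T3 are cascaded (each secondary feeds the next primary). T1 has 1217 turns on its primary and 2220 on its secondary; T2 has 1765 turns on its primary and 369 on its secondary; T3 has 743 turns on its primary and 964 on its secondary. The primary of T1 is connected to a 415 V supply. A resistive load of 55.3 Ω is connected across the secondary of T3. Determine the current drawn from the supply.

After T1: V = 415.00 × 2220/1217 = 757.03 V.
After T2: V = 757.03 × 369/1765 = 158.27 V.
After T3: V = 158.27 × 964/743 = 205.34 V.
I_load = 205.34/55.3 = 3.7133 A, so P_out = 205.34 × 3.7133 = 762.49 W.
All ideal ⇒ P_in = P_out, so I_supply = 762.49/415 = 1.84 A.

I_supply ≈ 1.84 A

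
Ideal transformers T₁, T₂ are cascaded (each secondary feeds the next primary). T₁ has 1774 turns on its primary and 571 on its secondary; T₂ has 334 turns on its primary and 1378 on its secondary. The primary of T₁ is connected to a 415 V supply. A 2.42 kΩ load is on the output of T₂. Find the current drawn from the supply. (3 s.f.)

I_supply ≈ 0.302 A

After T₁: V = 415.00 × 571/1774 = 133.58 V.
After T₂: V = 133.58 × 1378/334 = 551.10 V.
I_load = 551.10/2420 = 0.22773 A, so P_out = 551.10 × 0.22773 = 125.50 W.
All ideal ⇒ P_in = P_out, so I_supply = 125.50/415 = 0.302 A.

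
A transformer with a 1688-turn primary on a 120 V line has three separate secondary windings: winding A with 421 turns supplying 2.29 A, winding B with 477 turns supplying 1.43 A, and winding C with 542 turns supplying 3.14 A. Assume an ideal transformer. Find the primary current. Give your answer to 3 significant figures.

V_A = 120 × 421/1688 = 29.929 V; V_B = 120 × 477/1688 = 33.910 V; V_C = 120 × 542/1688 = 38.531 V.
P_out = V_A I_A + V_B I_B + V_C I_C = 29.929×2.29 + 33.910×1.43 + 38.531×3.14 = 68.537 + 48.491 + 120.99 = 238.02 W.
Ideal ⇒ P_in = P_out, so I_p = P_out/V_p = 238.02/120 = 1.98 A.

I_p ≈ 1.98 A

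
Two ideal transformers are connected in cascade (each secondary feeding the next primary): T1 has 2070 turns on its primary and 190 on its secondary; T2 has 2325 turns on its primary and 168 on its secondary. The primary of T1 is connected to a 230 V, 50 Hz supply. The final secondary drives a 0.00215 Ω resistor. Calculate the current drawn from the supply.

I_supply ≈ 4.71 A

After T1: V = 230.00 × 190/2070 = 21.111 V.
After T2: V = 21.111 × 168/2325 = 1.5254 V.
I_load = 1.5254/0.00215 = 709.51 A, so P_out = 1.5254 × 709.51 = 1082.3 W.
All ideal ⇒ P_in = P_out, so I_supply = 1082.3/230 = 4.71 A.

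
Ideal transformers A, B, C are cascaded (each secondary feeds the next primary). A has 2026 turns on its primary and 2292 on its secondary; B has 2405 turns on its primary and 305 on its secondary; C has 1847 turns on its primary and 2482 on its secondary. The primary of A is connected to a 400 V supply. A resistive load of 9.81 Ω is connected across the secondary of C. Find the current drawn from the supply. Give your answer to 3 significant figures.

After A: V = 400.00 × 2292/2026 = 452.52 V.
After B: V = 452.52 × 305/2405 = 57.388 V.
After C: V = 57.388 × 2482/1847 = 77.118 V.
I_load = 77.118/9.81 = 7.8611 A, so P_out = 77.118 × 7.8611 = 606.23 W.
All ideal ⇒ P_in = P_out, so I_supply = 606.23/400 = 1.52 A.

I_supply ≈ 1.52 A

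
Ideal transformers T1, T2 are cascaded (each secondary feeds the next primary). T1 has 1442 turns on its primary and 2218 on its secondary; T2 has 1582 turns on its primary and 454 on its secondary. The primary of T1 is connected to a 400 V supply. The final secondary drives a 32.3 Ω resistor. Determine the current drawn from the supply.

I_supply ≈ 2.41 A

After T1: V = 400.00 × 2218/1442 = 615.26 V.
After T2: V = 615.26 × 454/1582 = 176.57 V.
I_load = 176.57/32.3 = 5.4664 A, so P_out = 176.57 × 5.4664 = 965.18 W.
All ideal ⇒ P_in = P_out, so I_supply = 965.18/400 = 2.41 A.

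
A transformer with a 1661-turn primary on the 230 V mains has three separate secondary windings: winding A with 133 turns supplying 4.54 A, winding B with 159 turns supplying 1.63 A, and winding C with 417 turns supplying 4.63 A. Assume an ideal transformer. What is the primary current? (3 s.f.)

V_A = 230 × 133/1661 = 18.417 V; V_B = 230 × 159/1661 = 22.017 V; V_C = 230 × 417/1661 = 57.742 V.
P_out = V_A I_A + V_B I_B + V_C I_C = 18.417×4.54 + 22.017×1.63 + 57.742×4.63 = 83.611 + 35.887 + 267.35 = 386.85 W.
Ideal ⇒ P_in = P_out, so I_p = P_out/V_p = 386.85/230 = 1.68 A.

I_p ≈ 1.68 A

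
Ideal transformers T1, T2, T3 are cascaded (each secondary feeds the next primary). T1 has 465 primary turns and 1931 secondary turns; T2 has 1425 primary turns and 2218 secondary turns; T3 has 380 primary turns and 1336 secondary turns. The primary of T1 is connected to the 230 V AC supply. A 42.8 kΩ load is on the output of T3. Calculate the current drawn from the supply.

I_supply ≈ 2.78 A

Secondary of T1: V = 230.00 × 1931/465 = 955.12 V.
Secondary of T2: V = 955.12 × 2218/1425 = 1486.6 V.
Secondary of T3: V = 1486.6 × 1336/380 = 5226.7 V.
I_load = 5226.7/42800 = 0.12212 A, so P_out = 5226.7 × 0.12212 = 638.28 W.
All ideal ⇒ P_in = P_out, so I_supply = 638.28/230 = 2.78 A.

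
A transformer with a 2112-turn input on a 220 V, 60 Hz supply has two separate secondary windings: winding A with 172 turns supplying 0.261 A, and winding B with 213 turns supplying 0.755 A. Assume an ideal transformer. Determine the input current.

I_in ≈ 0.0974 A

V_A = 220 × 172/2112 = 17.917 V; V_B = 220 × 213/2112 = 22.188 V.
P_out = V_A I_A + V_B I_B = 17.917×0.261 + 22.188×0.755 = 4.6763 + 16.752 = 21.428 W.
Ideal ⇒ P_in = P_out, so I_in = P_out/V_in = 21.428/220 = 0.0974 A.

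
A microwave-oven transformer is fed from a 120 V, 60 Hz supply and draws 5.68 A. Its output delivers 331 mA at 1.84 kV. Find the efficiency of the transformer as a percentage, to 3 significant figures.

η ≈ 89.4%

P_in = 120 × 5.68 = 681.600 W.
P_out = 1840 × 0.331 = 609.040 W.
η = P_out/P_in = 609.040/681.600 = 0.894.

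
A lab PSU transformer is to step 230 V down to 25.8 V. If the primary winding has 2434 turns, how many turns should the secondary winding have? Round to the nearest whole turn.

N_s/N_p = V_s/V_p, so N_s = 2434 × 25.8/230 = 273.0 ≈ 273 turns.

N_s = 273 turns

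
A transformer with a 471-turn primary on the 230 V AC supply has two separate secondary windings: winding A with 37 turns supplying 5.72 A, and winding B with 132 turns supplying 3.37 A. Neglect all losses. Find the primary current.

V_A = 230 × 37/471 = 18.068 V; V_B = 230 × 132/471 = 64.459 V.
P_out = V_A I_A + V_B I_B = 18.068×5.72 + 64.459×3.37 = 103.35 + 217.23 = 320.57 W.
Ideal ⇒ P_in = P_out, so I_p = P_out/V_p = 320.57/230 = 1.39 A.

I_p ≈ 1.39 A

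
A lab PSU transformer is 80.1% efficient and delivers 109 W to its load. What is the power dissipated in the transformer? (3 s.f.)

P_loss ≈ 27.1 W

P_in = P_out/η = 109/0.801 = 136.080 W.
P_loss = P_in − P_out = 136.080 − 109 = 27.1 W.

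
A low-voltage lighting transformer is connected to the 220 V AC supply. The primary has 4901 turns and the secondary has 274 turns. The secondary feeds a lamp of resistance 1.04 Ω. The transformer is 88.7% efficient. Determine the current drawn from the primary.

V_s = 220 × 274/4901 = 12.300 V.
I_s = V_s/R = 12.300/1.04 = 11.826 A.
P_out = V_s I_s = 12.300 × 11.826 = 145.46 W.
P_in = P_out/η = 145.46/0.887 = 163.99 W.
I_p = P_in/V_p = 163.99/220 = 0.745 A.

I_p ≈ 0.745 A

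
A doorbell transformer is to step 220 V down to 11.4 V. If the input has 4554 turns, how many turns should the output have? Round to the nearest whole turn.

N_out = 236 turns

N_out/N_in = V_out/V_in, so N_out = 4554 × 11.4/220 = 236.0 ≈ 236 turns.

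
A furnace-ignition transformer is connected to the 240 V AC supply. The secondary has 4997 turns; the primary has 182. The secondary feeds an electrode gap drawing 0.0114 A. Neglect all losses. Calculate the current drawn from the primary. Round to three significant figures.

For an ideal transformer I_p N_p = I_s N_s, so I_p = 0.0114 × 4997/182 = 0.313 A.

I_p ≈ 0.313 A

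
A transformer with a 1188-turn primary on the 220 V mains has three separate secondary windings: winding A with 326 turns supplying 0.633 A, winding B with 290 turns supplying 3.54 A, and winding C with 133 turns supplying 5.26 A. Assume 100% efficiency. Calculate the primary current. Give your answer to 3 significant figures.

I_p ≈ 1.63 A

V_A = 220 × 326/1188 = 60.370 V; V_B = 220 × 290/1188 = 53.704 V; V_C = 220 × 133/1188 = 24.630 V.
P_out = V_A I_A + V_B I_B + V_C I_C = 60.370×0.633 + 53.704×3.54 + 24.630×5.26 = 38.214 + 190.11 + 129.55 = 357.88 W.
Ideal ⇒ P_in = P_out, so I_p = P_out/V_p = 357.88/220 = 1.63 A.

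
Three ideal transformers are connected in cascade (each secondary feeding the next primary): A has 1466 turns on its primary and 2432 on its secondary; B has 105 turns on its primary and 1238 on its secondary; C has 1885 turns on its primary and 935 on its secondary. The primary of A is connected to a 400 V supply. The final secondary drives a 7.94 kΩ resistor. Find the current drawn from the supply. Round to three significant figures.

I_supply ≈ 4.74 A

After A: V = 400.00 × 2432/1466 = 663.57 V.
After B: V = 663.57 × 1238/105 = 7823.9 V.
After C: V = 7823.9 × 935/1885 = 3880.8 V.
I_load = 3880.8/7940 = 0.48877 A, so P_out = 3880.8 × 0.48877 = 1896.8 W.
All ideal ⇒ P_in = P_out, so I_supply = 1896.8/400 = 4.74 A.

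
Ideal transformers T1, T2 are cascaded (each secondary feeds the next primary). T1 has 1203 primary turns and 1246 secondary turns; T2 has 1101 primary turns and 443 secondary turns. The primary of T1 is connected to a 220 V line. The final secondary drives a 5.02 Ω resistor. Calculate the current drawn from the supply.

I_supply ≈ 7.61 A

Secondary of T1: V = 220.00 × 1246/1203 = 227.86 V.
Secondary of T2: V = 227.86 × 443/1101 = 91.684 V.
I_load = 91.684/5.02 = 18.264 A, so P_out = 91.684 × 18.264 = 1674.5 W.
All ideal ⇒ P_in = P_out, so I_supply = 1674.5/220 = 7.61 A.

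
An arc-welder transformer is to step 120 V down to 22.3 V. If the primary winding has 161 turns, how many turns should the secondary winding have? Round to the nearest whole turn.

N_s/N_p = V_s/V_p, so N_s = 161 × 22.3/120 = 29.9 ≈ 30 turns.

N_s = 30 turns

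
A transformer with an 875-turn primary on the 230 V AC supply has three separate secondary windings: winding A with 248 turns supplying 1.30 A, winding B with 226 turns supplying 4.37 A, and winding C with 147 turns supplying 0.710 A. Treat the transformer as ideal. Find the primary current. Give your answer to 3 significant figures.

I_p ≈ 1.62 A

V_A = 230 × 248/875 = 65.189 V; V_B = 230 × 226/875 = 59.406 V; V_C = 230 × 147/875 = 38.640 V.
P_out = V_A I_A + V_B I_B + V_C I_C = 65.189×1.30 + 59.406×4.37 + 38.640×0.710 = 84.745 + 259.60 + 27.434 = 371.78 W.
Ideal ⇒ P_in = P_out, so I_p = P_out/V_p = 371.78/230 = 1.62 A.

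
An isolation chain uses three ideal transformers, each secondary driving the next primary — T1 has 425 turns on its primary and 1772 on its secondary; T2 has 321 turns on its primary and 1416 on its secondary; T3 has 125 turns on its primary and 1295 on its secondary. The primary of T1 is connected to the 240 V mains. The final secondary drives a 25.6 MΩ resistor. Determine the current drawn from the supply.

I_supply ≈ 0.340 A

After T1: V = 240.00 × 1772/425 = 1000.7 V.
After T2: V = 1000.7 × 1416/321 = 4414.1 V.
After T3: V = 4414.1 × 1295/125 = 45730 V.
I_load = 45730/(2.56×10^7) = 0.0017863 A, so P_out = 45730 × 0.0017863 = 81.690 W.
All ideal ⇒ P_in = P_out, so I_supply = 81.690/240 = 0.340 A.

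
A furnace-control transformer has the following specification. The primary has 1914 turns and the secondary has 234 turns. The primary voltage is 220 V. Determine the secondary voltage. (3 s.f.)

V_s/V_p = N_s/N_p, so V_s = 220 × 234/1914 = 26.9 V.

V_s ≈ 26.9 V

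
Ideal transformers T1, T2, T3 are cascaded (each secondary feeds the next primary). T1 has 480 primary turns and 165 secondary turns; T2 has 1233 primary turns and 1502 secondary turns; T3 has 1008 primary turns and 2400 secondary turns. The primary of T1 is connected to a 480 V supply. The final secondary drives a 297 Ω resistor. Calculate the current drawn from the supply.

Secondary of T1: V = 480.00 × 165/480 = 165.00 V.
Secondary of T2: V = 165.00 × 1502/1233 = 201.00 V.
Secondary of T3: V = 201.00 × 2400/1008 = 478.57 V.
I_load = 478.57/297 = 1.6113 A, so P_out = 478.57 × 1.6113 = 771.13 W.
All ideal ⇒ P_in = P_out, so I_supply = 771.13/480 = 1.61 A.

I_supply ≈ 1.61 A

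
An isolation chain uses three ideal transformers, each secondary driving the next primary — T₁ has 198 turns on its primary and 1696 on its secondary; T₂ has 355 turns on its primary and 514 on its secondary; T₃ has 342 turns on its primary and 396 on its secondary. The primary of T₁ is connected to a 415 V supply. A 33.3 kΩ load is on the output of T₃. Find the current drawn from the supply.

I_supply ≈ 2.57 A

Secondary of T₁: V = 415.00 × 1696/198 = 3554.7 V.
Secondary of T₂: V = 3554.7 × 514/355 = 5146.9 V.
Secondary of T₃: V = 5146.9 × 396/342 = 5959.5 V.
I_load = 5959.5/33300 = 0.17897 A, so P_out = 5959.5 × 0.17897 = 1066.5 W.
All ideal ⇒ P_in = P_out, so I_supply = 1066.5/415 = 2.57 A.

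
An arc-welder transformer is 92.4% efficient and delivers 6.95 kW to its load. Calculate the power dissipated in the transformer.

P_in = P_out/η = 6950/0.924 = 7521.65 W.
P_loss = P_in − P_out = 7521.65 − 6950 = 572 W.

P_loss ≈ 572 W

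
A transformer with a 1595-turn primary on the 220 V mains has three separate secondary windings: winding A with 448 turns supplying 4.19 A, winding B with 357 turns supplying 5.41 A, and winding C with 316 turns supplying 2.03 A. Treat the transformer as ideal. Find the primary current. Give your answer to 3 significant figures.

I_p ≈ 2.79 A

V_A = 220 × 448/1595 = 61.793 V; V_B = 220 × 357/1595 = 49.241 V; V_C = 220 × 316/1595 = 43.586 V.
P_out = V_A I_A + V_B I_B + V_C I_C = 61.793×4.19 + 49.241×5.41 + 43.586×2.03 = 258.91 + 266.40 + 88.480 = 613.79 W.
Ideal ⇒ P_in = P_out, so I_p = P_out/V_p = 613.79/220 = 2.79 A.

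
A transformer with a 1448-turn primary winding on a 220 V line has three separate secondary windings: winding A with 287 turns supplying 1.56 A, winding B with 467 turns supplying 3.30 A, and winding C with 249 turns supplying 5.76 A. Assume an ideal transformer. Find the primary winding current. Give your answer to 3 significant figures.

I_p ≈ 2.36 A

V_A = 220 × 287/1448 = 43.605 V; V_B = 220 × 467/1448 = 70.953 V; V_C = 220 × 249/1448 = 37.831 V.
P_out = V_A I_A + V_B I_B + V_C I_C = 43.605×1.56 + 70.953×3.30 + 37.831×5.76 = 68.024 + 234.15 + 217.91 = 520.08 W.
Ideal ⇒ P_in = P_out, so I_p = P_out/V_p = 520.08/220 = 2.36 A.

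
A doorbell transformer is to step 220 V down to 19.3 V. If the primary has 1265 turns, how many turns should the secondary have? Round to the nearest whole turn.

N_s/N_p = V_s/V_p, so N_s = 1265 × 19.3/220 = 111.0 ≈ 111 turns.

N_s = 111 turns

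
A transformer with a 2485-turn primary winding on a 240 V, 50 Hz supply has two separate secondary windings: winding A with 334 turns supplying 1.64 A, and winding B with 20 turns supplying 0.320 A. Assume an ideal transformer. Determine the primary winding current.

I_p ≈ 0.223 A

V_A = 240 × 334/2485 = 32.258 V; V_B = 240 × 20/2485 = 1.9316 V.
P_out = V_A I_A + V_B I_B = 32.258×1.64 + 1.9316×0.320 = 52.902 + 0.61811 = 53.520 W.
Ideal ⇒ P_in = P_out, so I_p = P_out/V_p = 53.520/240 = 0.223 A.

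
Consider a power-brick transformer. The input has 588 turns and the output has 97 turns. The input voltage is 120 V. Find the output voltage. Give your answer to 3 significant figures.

V_out ≈ 19.8 V

V_out/V_in = N_out/N_in, so V_out = 120 × 97/588 = 19.8 V.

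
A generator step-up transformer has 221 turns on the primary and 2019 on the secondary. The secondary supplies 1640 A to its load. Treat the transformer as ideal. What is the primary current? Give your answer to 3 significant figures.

I_p ≈ 15000 A

For an ideal transformer I_p/I_s = N_s/N_p, so I_p = 1640 × 2019/221 = 15000 A.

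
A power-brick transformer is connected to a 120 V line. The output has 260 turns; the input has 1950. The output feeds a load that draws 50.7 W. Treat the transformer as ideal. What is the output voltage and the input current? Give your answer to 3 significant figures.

V_out = V_in × N_out/N_in = 120 × 260/1950 = 16.000 V.
I_out = P/V_out = 50.7/16.000 = 3.1688 A.
I_in = I_out × N_out/N_in = 3.1688 × 260/1950 = 0.422 A.

V_out ≈ 16.0 V, I_in ≈ 0.422 A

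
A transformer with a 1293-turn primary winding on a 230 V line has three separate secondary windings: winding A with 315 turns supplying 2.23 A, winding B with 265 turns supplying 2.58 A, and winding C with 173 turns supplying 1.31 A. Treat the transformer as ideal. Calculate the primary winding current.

I_p ≈ 1.25 A

V_A = 230 × 315/1293 = 56.032 V; V_B = 230 × 265/1293 = 47.138 V; V_C = 230 × 173/1293 = 30.773 V.
P_out = V_A I_A + V_B I_B + V_C I_C = 56.032×2.23 + 47.138×2.58 + 30.773×1.31 = 124.95 + 121.62 + 40.313 = 286.88 W.
Ideal ⇒ P_in = P_out, so I_p = P_out/V_p = 286.88/230 = 1.25 A.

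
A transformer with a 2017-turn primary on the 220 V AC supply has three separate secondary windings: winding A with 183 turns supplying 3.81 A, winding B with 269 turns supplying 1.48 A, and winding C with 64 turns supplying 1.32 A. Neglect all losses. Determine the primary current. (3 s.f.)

V_A = 220 × 183/2017 = 19.960 V; V_B = 220 × 269/2017 = 29.341 V; V_C = 220 × 64/2017 = 6.9807 V.
P_out = V_A I_A + V_B I_B + V_C I_C = 19.960×3.81 + 29.341×1.48 + 6.9807×1.32 = 76.049 + 43.424 + 9.2145 = 128.69 W.
Ideal ⇒ P_in = P_out, so I_p = P_out/V_p = 128.69/220 = 0.585 A.

I_p ≈ 0.585 A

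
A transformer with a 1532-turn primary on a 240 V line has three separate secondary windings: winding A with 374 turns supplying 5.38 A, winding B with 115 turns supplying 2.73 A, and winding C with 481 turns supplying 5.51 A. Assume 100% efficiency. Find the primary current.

V_A = 240 × 374/1532 = 58.590 V; V_B = 240 × 115/1532 = 18.016 V; V_C = 240 × 481/1532 = 75.352 V.
P_out = V_A I_A + V_B I_B + V_C I_C = 58.590×5.38 + 18.016×2.73 + 75.352×5.51 = 315.21 + 49.183 + 415.19 = 779.59 W.
Ideal ⇒ P_in = P_out, so I_p = P_out/V_p = 779.59/240 = 3.25 A.

I_p ≈ 3.25 A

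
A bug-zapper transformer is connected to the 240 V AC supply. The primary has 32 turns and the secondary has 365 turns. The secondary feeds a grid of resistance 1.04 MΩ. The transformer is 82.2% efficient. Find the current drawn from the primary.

V_s = 240 × 365/32 = 2737.5 V.
I_s = V_s/R = 2737.5/(1.04×10^6) = 0.0026322 A.
P_out = V_s I_s = 2737.5 × 0.0026322 = 7.2057 W.
P_in = P_out/η = 7.2057/0.822 = 8.7660 W.
I_p = P_in/V_p = 8.7660/240 = 0.0365 A.

I_p ≈ 0.0365 A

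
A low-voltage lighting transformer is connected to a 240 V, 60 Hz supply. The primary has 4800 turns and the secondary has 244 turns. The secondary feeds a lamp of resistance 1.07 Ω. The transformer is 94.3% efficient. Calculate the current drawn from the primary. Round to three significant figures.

I_p ≈ 0.615 A

V_s = 240 × 244/4800 = 12.200 V.
I_s = V_s/R = 12.200/1.07 = 11.402 A.
P_out = V_s I_s = 12.200 × 11.402 = 139.10 W.
P_in = P_out/η = 139.10/0.943 = 147.51 W.
I_p = P_in/V_p = 147.51/240 = 0.615 A.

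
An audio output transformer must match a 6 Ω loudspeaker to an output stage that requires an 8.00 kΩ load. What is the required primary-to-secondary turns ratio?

N_p/N_s ≈ 36.5

Z_p/Z_s = (N_p/N_s)², so N_p/N_s = √(8000/6) = √1330 = 36.5.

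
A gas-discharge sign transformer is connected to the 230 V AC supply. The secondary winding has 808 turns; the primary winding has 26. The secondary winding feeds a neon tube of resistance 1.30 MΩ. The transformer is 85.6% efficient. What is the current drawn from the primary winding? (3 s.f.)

V_s = 230 × 808/26 = 7147.7 V.
I_s = V_s/R = 7147.7/(1.30×10^6) = 0.0054982 A.
P_out = V_s I_s = 7147.7 × 0.0054982 = 39.300 W.
P_in = P_out/η = 39.300/0.856 = 45.911 W.
I_p = P_in/V_p = 45.911/230 = 0.200 A.

I_p ≈ 0.200 A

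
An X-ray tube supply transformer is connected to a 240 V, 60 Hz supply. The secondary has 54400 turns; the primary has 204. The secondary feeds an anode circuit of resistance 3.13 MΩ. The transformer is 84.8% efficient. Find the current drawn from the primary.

I_p ≈ 6.43 A

V_s = 240 × 54400/204 = 64000 V.
I_s = V_s/R = 64000/(3.13×10^6) = 0.020447 A.
P_out = V_s I_s = 64000 × 0.020447 = 1308.6 W.
P_in = P_out/η = 1308.6/0.848 = 1543.2 W.
I_p = P_in/V_p = 1543.2/240 = 6.43 A.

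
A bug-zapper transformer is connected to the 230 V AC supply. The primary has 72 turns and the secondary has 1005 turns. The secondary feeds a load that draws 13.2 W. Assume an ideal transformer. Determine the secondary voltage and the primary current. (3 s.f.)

V_s = V_p × N_s/N_p = 230 × 1005/72 = 3210.4 V.
I_s = P/V_s = 13.2/3210.4 = 0.0041116 A.
I_p = I_s × N_s/N_p = 0.0041116 × 1005/72 = 0.0574 A.

V_s ≈ 3210 V, I_p ≈ 0.0574 A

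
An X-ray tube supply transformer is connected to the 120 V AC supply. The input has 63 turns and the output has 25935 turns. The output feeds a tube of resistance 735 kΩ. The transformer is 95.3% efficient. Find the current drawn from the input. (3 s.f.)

I_in ≈ 29.0 A

V_out = 120 × 25935/63 = 49400 V.
I_out = V_out/R = 49400/735000 = 0.067211 A.
P_out = V_out I_out = 49400 × 0.067211 = 3320.2 W.
P_in = P_out/η = 3320.2/0.953 = 3484.0 W.
I_in = P_in/V_in = 3484.0/120 = 29.0 A.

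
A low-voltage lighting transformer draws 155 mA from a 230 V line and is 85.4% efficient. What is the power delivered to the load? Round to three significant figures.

P_out ≈ 30.4 W

P_in = V_in I_in = 230 × 0.155 = 35.650 W.
P_out = η P_in = 0.854 × 35.650 = 30.4 W.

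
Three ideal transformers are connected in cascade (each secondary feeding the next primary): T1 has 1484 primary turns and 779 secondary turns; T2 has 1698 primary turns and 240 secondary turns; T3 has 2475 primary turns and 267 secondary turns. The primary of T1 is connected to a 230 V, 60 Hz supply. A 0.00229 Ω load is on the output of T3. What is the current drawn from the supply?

After T1: V = 230.00 × 779/1484 = 120.73 V.
After T2: V = 120.73 × 240/1698 = 17.065 V.
After T3: V = 17.065 × 267/2475 = 1.8409 V.
I_load = 1.8409/0.00229 = 803.91 A, so P_out = 1.8409 × 803.91 = 1479.9 W.
All ideal ⇒ P_in = P_out, so I_supply = 1479.9/230 = 6.43 A.

I_supply ≈ 6.43 A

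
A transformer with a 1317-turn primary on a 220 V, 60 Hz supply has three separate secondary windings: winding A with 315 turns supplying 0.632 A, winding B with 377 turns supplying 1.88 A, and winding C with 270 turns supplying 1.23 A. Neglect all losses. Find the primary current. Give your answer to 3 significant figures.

I_p ≈ 0.941 A

V_A = 220 × 315/1317 = 52.620 V; V_B = 220 × 377/1317 = 62.976 V; V_C = 220 × 270/1317 = 45.103 V.
P_out = V_A I_A + V_B I_B + V_C I_C = 52.620×0.632 + 62.976×1.88 + 45.103×1.23 = 33.256 + 118.40 + 55.476 = 207.13 W.
Ideal ⇒ P_in = P_out, so I_p = P_out/V_p = 207.13/220 = 0.941 A.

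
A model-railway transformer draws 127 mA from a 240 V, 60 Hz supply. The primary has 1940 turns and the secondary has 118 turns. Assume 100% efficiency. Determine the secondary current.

I_s/I_p = N_p/N_s, so I_s = 0.127 × 1940/118 = 2.09 A.

I_s ≈ 2.09 A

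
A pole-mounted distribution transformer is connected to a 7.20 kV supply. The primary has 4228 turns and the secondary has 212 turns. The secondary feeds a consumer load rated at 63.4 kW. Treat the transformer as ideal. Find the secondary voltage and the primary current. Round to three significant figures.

V_s = V_p × N_s/N_p = 7200 × 212/4228 = 361.02 V.
I_s = P/V_s = 63400/361.02 = 175.61 A.
I_p = I_s × N_s/N_p = 175.61 × 212/4228 = 8.81 A.

V_s ≈ 361 V, I_p ≈ 8.81 A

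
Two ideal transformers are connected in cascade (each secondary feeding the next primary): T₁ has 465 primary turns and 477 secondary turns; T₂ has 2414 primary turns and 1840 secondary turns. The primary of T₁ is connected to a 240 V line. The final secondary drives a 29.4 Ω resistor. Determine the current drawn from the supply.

I_supply ≈ 4.99 A

Secondary of T₁: V = 240.00 × 477/465 = 246.19 V.
Secondary of T₂: V = 246.19 × 1840/2414 = 187.65 V.
I_load = 187.65/29.4 = 6.3828 A, so P_out = 187.65 × 6.3828 = 1197.8 W.
All ideal ⇒ P_in = P_out, so I_supply = 1197.8/240 = 4.99 A.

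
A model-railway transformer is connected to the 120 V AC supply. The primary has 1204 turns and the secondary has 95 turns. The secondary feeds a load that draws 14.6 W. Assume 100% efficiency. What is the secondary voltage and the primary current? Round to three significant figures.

V_s ≈ 9.47 V, I_p ≈ 0.122 A

V_s = V_p × N_s/N_p = 120 × 95/1204 = 9.4684 V.
I_s = P/V_s = 14.6/9.4684 = 1.5420 A.
I_p = I_s × N_s/N_p = 1.5420 × 95/1204 = 0.122 A.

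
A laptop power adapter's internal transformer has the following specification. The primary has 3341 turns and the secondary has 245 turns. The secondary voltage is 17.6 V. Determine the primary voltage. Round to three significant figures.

V_p ≈ 240 V

V_p/V_s = N_p/N_s, so V_p = 17.6 × 3341/245 = 240 V.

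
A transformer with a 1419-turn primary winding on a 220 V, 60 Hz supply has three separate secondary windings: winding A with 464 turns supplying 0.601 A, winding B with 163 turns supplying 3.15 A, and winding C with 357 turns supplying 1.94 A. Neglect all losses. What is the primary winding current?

V_A = 220 × 464/1419 = 71.938 V; V_B = 220 × 163/1419 = 25.271 V; V_C = 220 × 357/1419 = 55.349 V.
P_out = V_A I_A + V_B I_B + V_C I_C = 71.938×0.601 + 25.271×3.15 + 55.349×1.94 = 43.235 + 79.605 + 107.38 = 230.22 W.
Ideal ⇒ P_in = P_out, so I_p = P_out/V_p = 230.22/220 = 1.05 A.

I_p ≈ 1.05 A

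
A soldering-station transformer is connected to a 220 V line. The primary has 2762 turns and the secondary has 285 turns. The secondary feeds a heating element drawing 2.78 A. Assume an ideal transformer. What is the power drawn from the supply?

I_p = I_s × N_s/N_p = 2.78 × 285/2762 = 0.28686 A.
P = V_p I_p = 220 × 0.28686 = 63.1 W.

P ≈ 63.1 W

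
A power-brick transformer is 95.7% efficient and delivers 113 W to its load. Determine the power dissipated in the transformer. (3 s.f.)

P_in = P_out/η = 113/0.957 = 118.077 W.
P_loss = P_in − P_out = 118.077 − 113 = 5.08 W.

P_loss ≈ 5.08 W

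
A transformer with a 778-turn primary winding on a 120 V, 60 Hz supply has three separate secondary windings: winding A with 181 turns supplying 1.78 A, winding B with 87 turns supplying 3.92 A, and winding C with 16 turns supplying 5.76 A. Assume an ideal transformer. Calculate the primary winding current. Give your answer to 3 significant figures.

I_p ≈ 0.971 A

V_A = 120 × 181/778 = 27.918 V; V_B = 120 × 87/778 = 13.419 V; V_C = 120 × 16/778 = 2.4679 V.
P_out = V_A I_A + V_B I_B + V_C I_C = 27.918×1.78 + 13.419×3.92 + 2.4679×5.76 = 49.694 + 52.603 + 14.215 = 116.51 W.
Ideal ⇒ P_in = P_out, so I_p = P_out/V_p = 116.51/120 = 0.971 A.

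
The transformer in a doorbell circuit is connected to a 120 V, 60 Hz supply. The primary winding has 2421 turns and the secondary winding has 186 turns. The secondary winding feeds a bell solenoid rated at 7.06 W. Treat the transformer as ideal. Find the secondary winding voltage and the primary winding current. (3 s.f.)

V_s ≈ 9.22 V, I_p ≈ 0.0588 A

V_s = V_p × N_s/N_p = 120 × 186/2421 = 9.2193 V.
I_s = P/V_s = 7.06/9.2193 = 0.76578 A.
I_p = I_s × N_s/N_p = 0.76578 × 186/2421 = 0.0588 A.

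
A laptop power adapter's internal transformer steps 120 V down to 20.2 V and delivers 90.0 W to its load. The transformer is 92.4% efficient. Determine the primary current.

I_p ≈ 0.812 A

P_in = P_out/η = 90.0/0.924 = 97.403 W.
I_p = P_in/V_p = 97.403/120 = 0.812 A.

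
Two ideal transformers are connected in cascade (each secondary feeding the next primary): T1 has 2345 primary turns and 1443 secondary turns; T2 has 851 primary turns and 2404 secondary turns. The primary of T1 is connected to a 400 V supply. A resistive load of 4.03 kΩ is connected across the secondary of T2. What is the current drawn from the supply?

I_supply ≈ 0.300 A

After T1: V = 400.00 × 1443/2345 = 246.14 V.
After T2: V = 246.14 × 2404/851 = 695.33 V.
I_load = 695.33/4030 = 0.17254 A, so P_out = 695.33 × 0.17254 = 119.97 W.
All ideal ⇒ P_in = P_out, so I_supply = 119.97/400 = 0.300 A.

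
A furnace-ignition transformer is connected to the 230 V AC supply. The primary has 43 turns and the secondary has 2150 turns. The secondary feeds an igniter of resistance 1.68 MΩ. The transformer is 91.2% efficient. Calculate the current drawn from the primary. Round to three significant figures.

I_p ≈ 0.375 A

V_s = 230 × 2150/43 = 11500 V.
I_s = V_s/R = 11500/(1.68×10^6) = 0.0068452 A.
P_out = V_s I_s = 11500 × 0.0068452 = 78.720 W.
P_in = P_out/η = 78.720/0.912 = 86.316 W.
I_p = P_in/V_p = 86.316/230 = 0.375 A.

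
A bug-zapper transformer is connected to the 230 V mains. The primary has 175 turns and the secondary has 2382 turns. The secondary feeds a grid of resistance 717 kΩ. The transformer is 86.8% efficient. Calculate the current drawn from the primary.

I_p ≈ 0.0685 A

V_s = 230 × 2382/175 = 3130.6 V.
I_s = V_s/R = 3130.6/717000 = 0.0043663 A.
P_out = V_s I_s = 3130.6 × 0.0043663 = 13.669 W.
P_in = P_out/η = 13.669/0.868 = 15.748 W.
I_p = P_in/V_p = 15.748/230 = 0.0685 A.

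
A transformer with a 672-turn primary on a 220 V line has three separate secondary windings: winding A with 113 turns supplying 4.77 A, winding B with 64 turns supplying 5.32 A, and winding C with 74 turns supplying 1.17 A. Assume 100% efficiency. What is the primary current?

I_p ≈ 1.44 A

V_A = 220 × 113/672 = 36.994 V; V_B = 220 × 64/672 = 20.952 V; V_C = 220 × 74/672 = 24.226 V.
P_out = V_A I_A + V_B I_B + V_C I_C = 36.994×4.77 + 20.952×5.32 + 24.226×1.17 = 176.46 + 111.47 + 28.345 = 316.27 W.
Ideal ⇒ P_in = P_out, so I_p = P_out/V_p = 316.27/220 = 1.44 A.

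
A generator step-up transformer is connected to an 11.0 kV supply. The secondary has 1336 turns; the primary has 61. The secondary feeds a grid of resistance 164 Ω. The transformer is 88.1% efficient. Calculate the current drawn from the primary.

I_p ≈ 36500 A

V_s = 11000 × 1336/61 = 240920 V.
I_s = V_s/R = 240920/164 = 1469.0 A.
P_out = V_s I_s = 240920 × 1469.0 = 3.5391×10^8 W.
P_in = P_out/η = 3.5391×10^8/0.881 = 4.0172×10^8 W.
I_p = P_in/V_p = 4.0172×10^8/11000 = 36500 A.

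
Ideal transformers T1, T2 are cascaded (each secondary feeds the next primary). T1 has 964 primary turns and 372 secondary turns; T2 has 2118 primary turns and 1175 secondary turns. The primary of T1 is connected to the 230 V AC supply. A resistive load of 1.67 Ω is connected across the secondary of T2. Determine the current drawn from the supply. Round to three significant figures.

I_supply ≈ 6.31 A

After T1: V = 230.00 × 372/964 = 88.755 V.
After T2: V = 88.755 × 1175/2118 = 49.239 V.
I_load = 49.239/1.67 = 29.484 A, so P_out = 49.239 × 29.484 = 1451.8 W.
All ideal ⇒ P_in = P_out, so I_supply = 1451.8/230 = 6.31 A.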